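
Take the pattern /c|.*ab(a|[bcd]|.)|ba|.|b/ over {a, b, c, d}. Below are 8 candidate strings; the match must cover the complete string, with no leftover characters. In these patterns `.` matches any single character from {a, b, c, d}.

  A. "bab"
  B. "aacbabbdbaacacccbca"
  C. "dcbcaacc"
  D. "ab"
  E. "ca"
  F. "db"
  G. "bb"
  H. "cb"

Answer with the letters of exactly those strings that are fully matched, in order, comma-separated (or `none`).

A → no match
B → no match
C → no match
D → no match
E → no match
F → no match
G → no match
H → no match

none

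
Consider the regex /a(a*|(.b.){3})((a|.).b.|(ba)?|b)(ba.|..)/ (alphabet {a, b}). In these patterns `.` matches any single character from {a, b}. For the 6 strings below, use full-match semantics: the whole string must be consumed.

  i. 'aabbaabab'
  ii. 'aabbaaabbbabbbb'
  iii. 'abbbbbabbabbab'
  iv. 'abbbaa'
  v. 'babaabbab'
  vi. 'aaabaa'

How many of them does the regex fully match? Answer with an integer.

2

i → no match
ii → no match
iii → match
iv → no match
v → no match — must start with 'a'
vi → match
Total matched: 2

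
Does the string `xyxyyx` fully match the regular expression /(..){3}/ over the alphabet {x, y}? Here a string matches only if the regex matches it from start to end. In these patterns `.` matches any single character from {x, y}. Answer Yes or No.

Yes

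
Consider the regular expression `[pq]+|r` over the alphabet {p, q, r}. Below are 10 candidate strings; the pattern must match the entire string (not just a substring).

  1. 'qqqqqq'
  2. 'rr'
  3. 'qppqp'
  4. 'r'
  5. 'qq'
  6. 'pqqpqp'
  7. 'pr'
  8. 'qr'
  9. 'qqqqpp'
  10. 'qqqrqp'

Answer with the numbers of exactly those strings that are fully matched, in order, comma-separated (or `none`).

1. 'qqqqqq' → match
2. 'rr' → no match
3. 'qppqp' → match
4. 'r' → match
5. 'qq' → match
6. 'pqqpqp' → match
7. 'pr' → no match
8. 'qr' → no match
9. 'qqqqpp' → match
10. 'qqqrqp' → no match

1, 3, 4, 5, 6, 9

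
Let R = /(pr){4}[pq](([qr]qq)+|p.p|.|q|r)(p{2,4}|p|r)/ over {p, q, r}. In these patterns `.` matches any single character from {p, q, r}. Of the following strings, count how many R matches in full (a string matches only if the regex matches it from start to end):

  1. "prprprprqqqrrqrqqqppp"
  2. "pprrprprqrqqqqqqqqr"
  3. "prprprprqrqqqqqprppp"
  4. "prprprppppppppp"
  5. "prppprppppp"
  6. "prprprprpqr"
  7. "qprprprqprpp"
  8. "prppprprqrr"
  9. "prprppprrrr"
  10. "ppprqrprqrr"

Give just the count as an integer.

1

1 → no match
2 → no match — must start with "pr"
3 → no match
4 → no match
5. "prppprppppp" → no match
6. "prprprprpqr" → match
7. "qprprprqprpp" → no match — must start with "pr"
8. "prppprprqrr" → no match
9. "prprppprrrr" → no match
10. "ppprqrprqrr" → no match — must start with "pr"
Total matched: 1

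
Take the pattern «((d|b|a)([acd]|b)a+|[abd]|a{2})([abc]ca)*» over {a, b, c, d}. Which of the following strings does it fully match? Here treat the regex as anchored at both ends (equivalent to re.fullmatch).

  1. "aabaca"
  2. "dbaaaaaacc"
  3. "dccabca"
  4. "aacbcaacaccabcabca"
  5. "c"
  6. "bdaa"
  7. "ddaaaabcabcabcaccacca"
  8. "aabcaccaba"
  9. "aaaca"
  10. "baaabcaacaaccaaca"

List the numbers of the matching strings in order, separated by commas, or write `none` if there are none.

3, 6, 7, 9

1 → no match
2 → no match
3 → match
4 → no match
5 → no match
6 → match
7 → match
8 → no match
9 → match
10 → no match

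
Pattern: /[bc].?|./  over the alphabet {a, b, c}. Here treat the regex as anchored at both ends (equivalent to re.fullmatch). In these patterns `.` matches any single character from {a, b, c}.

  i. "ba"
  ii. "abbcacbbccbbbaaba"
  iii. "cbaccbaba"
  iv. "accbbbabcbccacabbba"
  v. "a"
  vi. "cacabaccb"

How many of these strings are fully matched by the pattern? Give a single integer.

i → match
ii → no match
iii → no match
iv → no match
v → match
vi → no match
Total matched: 2

2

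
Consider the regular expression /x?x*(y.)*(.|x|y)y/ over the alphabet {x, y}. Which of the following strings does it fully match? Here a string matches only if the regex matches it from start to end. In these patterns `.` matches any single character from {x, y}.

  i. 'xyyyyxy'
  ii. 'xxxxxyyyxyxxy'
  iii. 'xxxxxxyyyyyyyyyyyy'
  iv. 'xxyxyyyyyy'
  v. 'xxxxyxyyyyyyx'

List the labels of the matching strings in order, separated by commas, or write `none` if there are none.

i, ii, iii, iv

i → match
ii → match
iii → match
iv → match
v → no match — must end with 'y'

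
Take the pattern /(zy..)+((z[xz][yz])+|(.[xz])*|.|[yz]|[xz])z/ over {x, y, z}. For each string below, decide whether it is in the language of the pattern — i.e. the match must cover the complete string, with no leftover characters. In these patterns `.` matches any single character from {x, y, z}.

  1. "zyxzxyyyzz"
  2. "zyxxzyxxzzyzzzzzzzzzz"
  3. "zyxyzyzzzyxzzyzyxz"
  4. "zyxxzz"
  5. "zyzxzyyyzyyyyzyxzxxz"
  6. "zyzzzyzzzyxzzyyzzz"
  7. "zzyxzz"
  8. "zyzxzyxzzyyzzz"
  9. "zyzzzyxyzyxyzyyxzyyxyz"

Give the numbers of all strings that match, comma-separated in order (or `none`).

2, 3, 4, 6, 8, 9

1. "zyxzxyyyzz" → no match
2 → match
3 → match
4. "zyxxzz" → match
5 → no match
6 → match
7. "zzyxzz" → no match — must start with "zy"
8 → match
9 → match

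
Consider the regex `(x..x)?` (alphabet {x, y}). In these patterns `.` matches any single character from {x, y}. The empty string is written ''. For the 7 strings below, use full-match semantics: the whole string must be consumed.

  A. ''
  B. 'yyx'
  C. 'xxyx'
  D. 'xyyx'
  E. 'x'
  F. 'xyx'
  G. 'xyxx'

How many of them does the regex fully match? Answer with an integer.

A. '' → match
B. 'yyx' → no match
C. 'xxyx' → match
D. 'xyyx' → match
E. 'x' → no match
F. 'xyx' → no match
G. 'xyxx' → match
Total matched: 4

4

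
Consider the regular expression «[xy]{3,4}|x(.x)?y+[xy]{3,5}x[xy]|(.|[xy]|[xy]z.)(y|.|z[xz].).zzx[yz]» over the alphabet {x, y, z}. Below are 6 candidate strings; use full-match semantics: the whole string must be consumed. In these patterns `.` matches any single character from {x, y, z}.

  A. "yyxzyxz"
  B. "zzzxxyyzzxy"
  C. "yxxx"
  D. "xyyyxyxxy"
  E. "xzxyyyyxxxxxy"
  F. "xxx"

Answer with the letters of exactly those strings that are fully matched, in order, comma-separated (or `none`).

C, D, E, F

A → no match
B → no match
C → match
D → match
E → match
F → match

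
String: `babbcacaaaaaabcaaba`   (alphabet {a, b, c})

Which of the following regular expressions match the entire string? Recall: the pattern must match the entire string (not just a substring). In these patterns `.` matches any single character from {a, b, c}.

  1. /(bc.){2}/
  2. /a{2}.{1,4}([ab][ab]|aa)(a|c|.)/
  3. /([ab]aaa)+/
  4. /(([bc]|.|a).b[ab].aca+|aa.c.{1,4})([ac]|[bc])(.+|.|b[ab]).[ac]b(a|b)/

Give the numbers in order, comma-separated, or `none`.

4

1 → no match — must start with `bc`
2 → no match — must start with `a`
3 → no match — must end with `aaa`
4 → match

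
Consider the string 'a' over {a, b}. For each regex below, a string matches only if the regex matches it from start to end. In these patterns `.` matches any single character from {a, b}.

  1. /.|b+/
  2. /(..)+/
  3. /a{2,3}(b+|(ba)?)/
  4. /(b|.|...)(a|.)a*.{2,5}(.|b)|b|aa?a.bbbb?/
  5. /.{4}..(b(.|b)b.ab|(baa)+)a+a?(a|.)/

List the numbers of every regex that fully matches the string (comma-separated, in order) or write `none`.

1 → match
2 → no match
3 → no match
4 → no match
5 → no match

1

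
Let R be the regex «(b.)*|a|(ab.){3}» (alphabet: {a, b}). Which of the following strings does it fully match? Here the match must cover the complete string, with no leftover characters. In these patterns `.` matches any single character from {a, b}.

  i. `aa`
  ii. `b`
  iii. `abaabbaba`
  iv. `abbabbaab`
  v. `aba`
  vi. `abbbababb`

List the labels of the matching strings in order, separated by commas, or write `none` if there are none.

i → no match
ii → no match
iii → match
iv → no match
v → no match
vi → no match

iii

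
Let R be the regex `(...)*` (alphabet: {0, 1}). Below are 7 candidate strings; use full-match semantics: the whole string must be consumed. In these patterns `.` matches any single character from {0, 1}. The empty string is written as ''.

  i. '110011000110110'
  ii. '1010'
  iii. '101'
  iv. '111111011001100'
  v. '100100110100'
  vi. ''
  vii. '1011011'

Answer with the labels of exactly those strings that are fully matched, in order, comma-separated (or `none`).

i → match
ii → no match
iii → match
iv → match
v → match
vi → match
vii → no match

i, iii, iv, v, vi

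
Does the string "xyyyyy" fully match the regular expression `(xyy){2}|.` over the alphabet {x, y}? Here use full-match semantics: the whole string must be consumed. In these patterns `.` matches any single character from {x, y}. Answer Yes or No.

No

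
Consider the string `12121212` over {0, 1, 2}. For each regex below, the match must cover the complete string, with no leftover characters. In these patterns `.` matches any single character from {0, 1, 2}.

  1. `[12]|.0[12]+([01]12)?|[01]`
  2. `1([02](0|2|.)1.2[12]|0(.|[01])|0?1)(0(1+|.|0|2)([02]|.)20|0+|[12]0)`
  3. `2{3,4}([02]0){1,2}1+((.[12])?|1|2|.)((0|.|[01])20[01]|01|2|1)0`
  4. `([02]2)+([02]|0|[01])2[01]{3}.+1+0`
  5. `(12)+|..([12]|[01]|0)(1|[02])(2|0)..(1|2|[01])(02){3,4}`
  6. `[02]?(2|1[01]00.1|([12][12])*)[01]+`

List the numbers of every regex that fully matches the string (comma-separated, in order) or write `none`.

1 → no match
2 → no match
3 → no match — must start with `2`
4 → no match — must end with `10`
5 → match
6 → no match

5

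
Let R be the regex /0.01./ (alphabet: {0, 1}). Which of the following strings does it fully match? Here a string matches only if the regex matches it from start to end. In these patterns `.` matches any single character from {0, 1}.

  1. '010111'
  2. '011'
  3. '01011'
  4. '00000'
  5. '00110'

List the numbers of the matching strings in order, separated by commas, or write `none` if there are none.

3

1 → no match
2 → no match
3 → match
4 → no match
5 → no match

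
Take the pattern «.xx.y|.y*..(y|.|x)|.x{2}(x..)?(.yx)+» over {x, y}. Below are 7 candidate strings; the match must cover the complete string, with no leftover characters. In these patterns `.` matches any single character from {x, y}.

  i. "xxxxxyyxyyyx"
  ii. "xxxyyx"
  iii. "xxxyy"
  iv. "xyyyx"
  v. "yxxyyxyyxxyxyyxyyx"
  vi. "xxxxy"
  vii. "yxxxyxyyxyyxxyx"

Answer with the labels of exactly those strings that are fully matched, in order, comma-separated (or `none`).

ii, iii, iv, v, vi, vii

i → no match
ii → match
iii → match
iv → match
v → match
vi → match
vii → match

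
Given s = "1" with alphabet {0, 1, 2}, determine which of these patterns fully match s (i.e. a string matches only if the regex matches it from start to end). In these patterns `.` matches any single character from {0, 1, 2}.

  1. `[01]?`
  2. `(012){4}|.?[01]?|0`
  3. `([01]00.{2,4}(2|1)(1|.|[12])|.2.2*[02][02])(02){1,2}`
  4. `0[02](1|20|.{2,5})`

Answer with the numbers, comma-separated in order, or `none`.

1 → match
2 → match
3 → no match — must end with "02"
4 → no match — must start with "0"

1, 2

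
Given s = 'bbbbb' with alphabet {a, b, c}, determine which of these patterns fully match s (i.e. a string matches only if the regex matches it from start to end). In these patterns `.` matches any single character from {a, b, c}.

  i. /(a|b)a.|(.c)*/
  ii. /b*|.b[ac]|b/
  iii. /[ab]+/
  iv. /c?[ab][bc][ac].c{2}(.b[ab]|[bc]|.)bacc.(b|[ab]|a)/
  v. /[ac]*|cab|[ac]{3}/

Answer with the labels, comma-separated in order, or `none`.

i → no match
ii → match
iii → match
iv → no match
v → no match

ii, iii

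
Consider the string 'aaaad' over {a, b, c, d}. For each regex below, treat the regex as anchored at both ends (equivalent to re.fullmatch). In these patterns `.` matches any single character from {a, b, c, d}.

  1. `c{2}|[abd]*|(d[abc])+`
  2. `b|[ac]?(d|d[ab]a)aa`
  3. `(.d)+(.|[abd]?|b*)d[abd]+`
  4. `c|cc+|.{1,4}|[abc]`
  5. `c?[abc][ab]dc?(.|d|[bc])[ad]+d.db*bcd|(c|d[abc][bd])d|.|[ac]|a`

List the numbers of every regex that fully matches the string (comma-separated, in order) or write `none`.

1

1 → match
2 → no match
3 → no match
4 → no match
5 → no match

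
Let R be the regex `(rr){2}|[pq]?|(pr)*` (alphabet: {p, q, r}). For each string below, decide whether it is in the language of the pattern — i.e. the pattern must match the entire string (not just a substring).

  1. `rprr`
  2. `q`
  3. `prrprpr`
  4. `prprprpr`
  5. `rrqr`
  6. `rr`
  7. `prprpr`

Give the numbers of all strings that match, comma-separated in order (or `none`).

2, 4, 7

1 → no match
2 → match
3 → no match
4 → match
5 → no match
6 → no match
7 → match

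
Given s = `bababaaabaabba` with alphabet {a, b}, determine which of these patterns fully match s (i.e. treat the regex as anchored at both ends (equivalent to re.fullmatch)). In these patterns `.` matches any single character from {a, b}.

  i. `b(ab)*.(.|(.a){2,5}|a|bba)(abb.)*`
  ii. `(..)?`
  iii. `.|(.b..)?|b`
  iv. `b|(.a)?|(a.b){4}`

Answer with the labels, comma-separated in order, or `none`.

i

i → match
ii → no match
iii → no match
iv → no match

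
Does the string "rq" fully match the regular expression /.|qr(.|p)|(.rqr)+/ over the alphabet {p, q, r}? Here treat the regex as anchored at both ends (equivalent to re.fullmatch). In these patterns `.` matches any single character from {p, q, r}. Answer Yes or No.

No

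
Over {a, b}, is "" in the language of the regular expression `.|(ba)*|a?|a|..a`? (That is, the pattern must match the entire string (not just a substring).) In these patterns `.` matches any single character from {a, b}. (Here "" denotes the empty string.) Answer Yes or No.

Yes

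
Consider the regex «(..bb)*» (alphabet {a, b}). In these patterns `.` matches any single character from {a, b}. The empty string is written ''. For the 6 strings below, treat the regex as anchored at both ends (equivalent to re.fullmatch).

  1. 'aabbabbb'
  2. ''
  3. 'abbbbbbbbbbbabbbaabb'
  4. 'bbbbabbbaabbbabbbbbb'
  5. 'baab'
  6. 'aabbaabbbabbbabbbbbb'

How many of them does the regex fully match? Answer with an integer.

1 → match
2 → match
3 → match
4 → match
5 → no match
6 → match
Total matched: 5

5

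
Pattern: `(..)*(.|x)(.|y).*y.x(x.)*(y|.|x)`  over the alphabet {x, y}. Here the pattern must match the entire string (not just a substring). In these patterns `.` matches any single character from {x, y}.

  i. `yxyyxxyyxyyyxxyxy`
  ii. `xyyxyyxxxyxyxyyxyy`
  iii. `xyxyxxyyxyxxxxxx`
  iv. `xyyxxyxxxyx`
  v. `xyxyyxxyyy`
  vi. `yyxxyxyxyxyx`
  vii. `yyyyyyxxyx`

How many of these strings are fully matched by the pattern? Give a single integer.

2

i → no match
ii → no match
iii → no match
iv → match
v → no match
vi → no match
vii → match
Total matched: 2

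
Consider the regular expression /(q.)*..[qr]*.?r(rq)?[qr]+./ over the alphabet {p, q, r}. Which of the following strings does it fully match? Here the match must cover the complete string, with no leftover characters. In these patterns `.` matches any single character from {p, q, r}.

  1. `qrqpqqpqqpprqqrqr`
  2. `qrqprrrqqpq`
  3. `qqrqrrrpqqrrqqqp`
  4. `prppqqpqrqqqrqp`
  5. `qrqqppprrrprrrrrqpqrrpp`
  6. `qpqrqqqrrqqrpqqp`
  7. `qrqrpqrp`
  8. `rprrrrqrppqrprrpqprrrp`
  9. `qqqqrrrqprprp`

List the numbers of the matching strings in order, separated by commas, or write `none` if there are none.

none

1 → no match
2 → no match
3 → no match
4 → no match
5 → no match
6 → no match
7 → no match
8 → no match
9 → no match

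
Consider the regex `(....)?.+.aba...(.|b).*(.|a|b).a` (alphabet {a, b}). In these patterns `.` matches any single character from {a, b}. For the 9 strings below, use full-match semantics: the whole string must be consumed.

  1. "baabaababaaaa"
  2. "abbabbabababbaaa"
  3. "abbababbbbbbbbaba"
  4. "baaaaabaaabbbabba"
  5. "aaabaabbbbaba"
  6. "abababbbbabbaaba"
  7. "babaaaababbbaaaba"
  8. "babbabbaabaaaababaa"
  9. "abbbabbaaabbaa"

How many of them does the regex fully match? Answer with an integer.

8

1 → match
2 → match
3 → match
4 → match
5 → match
6 → match
7 → match
8 → match
9 → no match
Total matched: 8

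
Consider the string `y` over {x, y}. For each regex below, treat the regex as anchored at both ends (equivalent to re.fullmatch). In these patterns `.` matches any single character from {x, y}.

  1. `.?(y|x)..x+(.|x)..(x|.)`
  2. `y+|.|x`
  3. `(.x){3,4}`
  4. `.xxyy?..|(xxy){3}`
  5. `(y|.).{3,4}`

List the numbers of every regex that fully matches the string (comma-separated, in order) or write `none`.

2

1 → no match
2 → match
3 → no match — must end with `x`
4 → no match
5 → no match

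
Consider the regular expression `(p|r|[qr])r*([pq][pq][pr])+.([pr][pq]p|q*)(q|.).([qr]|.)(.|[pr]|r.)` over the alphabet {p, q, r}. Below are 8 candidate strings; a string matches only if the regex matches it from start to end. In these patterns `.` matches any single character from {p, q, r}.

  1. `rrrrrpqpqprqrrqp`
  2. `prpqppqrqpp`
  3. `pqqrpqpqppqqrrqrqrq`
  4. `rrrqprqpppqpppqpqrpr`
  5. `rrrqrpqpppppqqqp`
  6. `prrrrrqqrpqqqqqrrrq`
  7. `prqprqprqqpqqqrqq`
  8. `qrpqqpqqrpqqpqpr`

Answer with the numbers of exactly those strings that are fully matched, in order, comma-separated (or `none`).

1, 2, 3, 4, 6, 7

1 → match
2. `prpqppqrqpp` → match
3 → match
4 → match
5 → no match
6 → match
7 → match
8 → no match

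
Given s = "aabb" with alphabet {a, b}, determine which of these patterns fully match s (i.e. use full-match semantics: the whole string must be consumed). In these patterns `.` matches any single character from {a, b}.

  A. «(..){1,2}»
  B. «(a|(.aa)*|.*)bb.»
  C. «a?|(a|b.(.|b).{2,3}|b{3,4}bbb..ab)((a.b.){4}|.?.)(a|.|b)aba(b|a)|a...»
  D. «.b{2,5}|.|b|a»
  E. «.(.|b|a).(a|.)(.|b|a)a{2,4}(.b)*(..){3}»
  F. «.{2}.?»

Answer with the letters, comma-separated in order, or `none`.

A → match
B → no match
C → match
D → no match
E → no match
F → no match

A, C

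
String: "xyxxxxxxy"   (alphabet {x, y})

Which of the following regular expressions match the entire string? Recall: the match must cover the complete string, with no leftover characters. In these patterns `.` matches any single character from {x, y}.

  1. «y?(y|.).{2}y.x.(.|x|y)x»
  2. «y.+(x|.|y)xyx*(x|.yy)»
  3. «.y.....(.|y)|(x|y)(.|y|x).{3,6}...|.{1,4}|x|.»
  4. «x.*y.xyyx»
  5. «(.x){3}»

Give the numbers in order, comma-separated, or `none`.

1 → no match — must end with "x"
2 → no match — must start with "y"
3 → match
4 → no match — must end with "xyyx"
5 → no match — must end with "x"

3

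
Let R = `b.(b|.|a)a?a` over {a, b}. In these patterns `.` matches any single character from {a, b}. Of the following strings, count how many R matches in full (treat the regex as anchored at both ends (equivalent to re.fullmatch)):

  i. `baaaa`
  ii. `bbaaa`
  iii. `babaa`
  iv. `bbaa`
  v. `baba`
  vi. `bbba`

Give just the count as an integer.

6

i → match
ii → match
iii → match
iv → match
v → match
vi → match
Total matched: 6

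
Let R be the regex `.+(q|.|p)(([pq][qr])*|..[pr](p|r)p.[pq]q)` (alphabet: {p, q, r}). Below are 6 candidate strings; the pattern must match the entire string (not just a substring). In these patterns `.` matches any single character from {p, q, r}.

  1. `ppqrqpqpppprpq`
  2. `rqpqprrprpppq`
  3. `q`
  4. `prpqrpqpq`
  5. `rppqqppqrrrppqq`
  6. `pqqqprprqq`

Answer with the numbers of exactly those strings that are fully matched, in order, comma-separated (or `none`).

1, 2, 4, 5, 6

1 → match
2 → match
3 → no match
4 → match
5 → match
6 → match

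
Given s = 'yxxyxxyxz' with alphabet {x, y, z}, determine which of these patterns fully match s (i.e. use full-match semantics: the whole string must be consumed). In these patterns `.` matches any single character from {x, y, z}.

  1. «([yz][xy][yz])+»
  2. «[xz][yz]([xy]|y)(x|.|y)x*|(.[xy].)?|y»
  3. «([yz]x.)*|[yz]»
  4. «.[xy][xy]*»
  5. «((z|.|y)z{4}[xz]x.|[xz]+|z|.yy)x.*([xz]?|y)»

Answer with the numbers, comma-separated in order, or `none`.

3

1 → no match
2 → no match
3 → match
4 → no match
5 → no match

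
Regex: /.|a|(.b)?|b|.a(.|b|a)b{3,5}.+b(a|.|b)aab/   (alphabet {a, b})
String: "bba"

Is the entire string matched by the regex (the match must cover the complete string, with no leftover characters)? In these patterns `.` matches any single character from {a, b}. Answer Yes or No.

No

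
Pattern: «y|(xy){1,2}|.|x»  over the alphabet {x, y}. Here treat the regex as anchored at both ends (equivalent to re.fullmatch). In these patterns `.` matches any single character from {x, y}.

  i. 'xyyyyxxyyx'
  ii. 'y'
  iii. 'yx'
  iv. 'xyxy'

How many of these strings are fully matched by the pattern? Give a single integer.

2

i → no match
ii → match
iii → no match
iv → match
Total matched: 2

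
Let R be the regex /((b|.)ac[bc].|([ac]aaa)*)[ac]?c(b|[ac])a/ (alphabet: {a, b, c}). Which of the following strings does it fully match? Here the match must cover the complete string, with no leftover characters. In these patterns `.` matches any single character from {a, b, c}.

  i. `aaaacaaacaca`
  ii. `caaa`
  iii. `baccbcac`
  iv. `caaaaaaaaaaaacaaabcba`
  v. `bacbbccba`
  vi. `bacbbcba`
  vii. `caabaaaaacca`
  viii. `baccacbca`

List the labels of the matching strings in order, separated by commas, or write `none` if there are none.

v, vi

i. `aaaacaaacaca` → no match
ii. `caaa` → no match
iii. `baccbcac` → no match — must end with `a`
iv → no match
v. `bacbbccba` → match
vi. `bacbbcba` → match
vii. `caabaaaaacca` → no match
viii. `baccacbca` → no match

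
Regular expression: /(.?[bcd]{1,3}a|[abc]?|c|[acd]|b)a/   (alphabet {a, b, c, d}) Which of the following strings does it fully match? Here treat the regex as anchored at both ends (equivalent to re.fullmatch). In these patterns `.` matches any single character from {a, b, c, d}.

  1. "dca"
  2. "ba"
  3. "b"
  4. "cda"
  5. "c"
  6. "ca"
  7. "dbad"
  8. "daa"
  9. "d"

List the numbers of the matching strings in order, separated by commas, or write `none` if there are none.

2, 6, 8

1 → no match
2 → match
3 → no match — must end with "a"
4 → no match
5 → no match — must end with "a"
6 → match
7 → no match — must end with "a"
8 → match
9 → no match — must end with "a"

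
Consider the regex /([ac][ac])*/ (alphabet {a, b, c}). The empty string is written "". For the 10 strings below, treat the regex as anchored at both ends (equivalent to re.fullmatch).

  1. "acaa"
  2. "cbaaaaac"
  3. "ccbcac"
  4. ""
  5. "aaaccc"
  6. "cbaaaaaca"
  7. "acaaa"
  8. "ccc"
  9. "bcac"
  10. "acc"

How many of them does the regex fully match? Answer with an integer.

3

1. "acaa" → match
2. "cbaaaaac" → no match
3. "ccbcac" → no match
4. "" → match
5. "aaaccc" → match
6. "cbaaaaaca" → no match
7. "acaaa" → no match
8. "ccc" → no match
9. "bcac" → no match
10. "acc" → no match
Total matched: 3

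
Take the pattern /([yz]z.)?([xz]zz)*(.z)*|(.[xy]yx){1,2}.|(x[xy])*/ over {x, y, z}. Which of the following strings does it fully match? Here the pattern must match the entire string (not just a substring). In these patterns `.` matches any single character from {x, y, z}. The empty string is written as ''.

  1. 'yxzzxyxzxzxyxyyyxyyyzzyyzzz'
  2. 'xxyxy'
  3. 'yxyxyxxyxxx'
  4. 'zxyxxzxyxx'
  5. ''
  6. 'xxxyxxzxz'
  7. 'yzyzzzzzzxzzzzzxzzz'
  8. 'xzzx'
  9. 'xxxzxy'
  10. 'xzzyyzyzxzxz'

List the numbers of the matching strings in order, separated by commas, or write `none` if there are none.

1 → no match
2 → match
3 → no match
4 → no match
5 → match
6 → no match
7 → match
8 → no match
9 → no match
10 → no match

2, 5, 7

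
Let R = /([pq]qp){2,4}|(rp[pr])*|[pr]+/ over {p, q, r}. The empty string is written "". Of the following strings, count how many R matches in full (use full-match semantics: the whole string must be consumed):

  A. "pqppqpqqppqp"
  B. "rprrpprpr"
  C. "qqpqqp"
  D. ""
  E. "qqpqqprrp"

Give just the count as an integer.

A → match
B → match
C → match
D → match
E → no match
Total matched: 4

4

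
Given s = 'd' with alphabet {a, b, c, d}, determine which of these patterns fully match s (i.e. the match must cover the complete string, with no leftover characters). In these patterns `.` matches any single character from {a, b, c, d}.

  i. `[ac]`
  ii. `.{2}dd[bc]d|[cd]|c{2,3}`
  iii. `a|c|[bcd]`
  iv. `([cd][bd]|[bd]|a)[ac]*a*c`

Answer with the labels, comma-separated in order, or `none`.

ii, iii

i → no match
ii → match
iii → match
iv → no match — must end with 'c'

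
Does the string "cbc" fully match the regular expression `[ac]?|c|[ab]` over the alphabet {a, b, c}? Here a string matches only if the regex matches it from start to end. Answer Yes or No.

No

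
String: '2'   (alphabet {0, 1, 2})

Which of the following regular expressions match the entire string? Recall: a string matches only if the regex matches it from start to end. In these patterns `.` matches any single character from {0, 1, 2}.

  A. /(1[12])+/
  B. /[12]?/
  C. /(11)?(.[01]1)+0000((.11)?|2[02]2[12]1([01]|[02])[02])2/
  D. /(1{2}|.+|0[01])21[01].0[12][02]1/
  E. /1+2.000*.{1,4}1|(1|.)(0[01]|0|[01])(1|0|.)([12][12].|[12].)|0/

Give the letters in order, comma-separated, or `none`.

B

A → no match — must start with '1'
B → match
C → no match
D → no match — must end with '1'
E → no match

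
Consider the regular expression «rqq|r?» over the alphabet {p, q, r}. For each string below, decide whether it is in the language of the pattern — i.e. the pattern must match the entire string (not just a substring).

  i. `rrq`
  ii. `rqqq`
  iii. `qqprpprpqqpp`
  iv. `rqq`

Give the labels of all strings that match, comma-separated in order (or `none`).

iv

i → no match
ii → no match
iii → no match
iv → match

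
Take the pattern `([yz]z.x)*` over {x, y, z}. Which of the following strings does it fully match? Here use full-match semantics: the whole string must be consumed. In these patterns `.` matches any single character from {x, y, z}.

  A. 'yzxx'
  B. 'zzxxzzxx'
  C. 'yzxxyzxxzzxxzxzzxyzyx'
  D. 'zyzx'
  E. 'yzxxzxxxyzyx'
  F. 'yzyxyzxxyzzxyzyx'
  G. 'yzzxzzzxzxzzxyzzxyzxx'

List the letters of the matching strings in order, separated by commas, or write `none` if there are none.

A, B, F

A. 'yzxx' → match
B. 'zzxxzzxx' → match
C → no match
D. 'zyzx' → no match
E. 'yzxxzxxxyzyx' → no match
F → match
G → no match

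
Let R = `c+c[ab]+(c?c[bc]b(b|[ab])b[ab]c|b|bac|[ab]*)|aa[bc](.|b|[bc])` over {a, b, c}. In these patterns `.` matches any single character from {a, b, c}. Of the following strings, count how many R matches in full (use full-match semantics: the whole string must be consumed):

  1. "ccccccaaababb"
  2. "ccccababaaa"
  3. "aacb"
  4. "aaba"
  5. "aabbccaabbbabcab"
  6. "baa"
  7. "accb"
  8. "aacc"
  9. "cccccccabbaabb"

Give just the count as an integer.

6

1 → match
2. "ccccababaaa" → match
3. "aacb" → match
4. "aaba" → match
5 → no match
6. "baa" → no match
7. "accb" → no match
8. "aacc" → match
9 → match
Total matched: 6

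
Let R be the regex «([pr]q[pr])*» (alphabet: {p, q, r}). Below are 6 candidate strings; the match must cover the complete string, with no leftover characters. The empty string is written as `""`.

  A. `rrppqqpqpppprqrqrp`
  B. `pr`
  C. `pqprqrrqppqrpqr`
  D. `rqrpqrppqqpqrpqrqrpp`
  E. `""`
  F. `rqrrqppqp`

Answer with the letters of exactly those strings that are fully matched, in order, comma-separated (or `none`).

C, E, F

A → no match
B → no match
C → match
D → no match
E → match
F → match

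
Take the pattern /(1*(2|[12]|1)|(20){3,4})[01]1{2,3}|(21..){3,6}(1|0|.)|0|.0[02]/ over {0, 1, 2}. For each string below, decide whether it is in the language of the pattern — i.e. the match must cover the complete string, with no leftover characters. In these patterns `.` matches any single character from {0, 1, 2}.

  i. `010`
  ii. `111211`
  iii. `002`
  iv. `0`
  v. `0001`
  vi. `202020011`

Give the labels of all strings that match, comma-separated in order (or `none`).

i. `010` → no match
ii. `111211` → no match
iii. `002` → match
iv. `0` → match
v. `0001` → no match
vi. `202020011` → match

iii, iv, vi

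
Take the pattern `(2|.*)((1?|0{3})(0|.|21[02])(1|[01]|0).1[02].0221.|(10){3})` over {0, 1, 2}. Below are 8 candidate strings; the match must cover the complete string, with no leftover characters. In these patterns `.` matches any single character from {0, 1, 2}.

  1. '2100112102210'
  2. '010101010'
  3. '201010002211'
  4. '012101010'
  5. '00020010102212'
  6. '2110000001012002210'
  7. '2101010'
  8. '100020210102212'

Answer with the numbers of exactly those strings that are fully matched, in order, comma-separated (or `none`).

1 → match
2 → match
3 → match
4 → match
5 → match
6 → match
7 → match
8 → match

1, 2, 3, 4, 5, 6, 7, 8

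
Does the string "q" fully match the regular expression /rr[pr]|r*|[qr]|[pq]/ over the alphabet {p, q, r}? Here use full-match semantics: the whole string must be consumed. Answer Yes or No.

Yes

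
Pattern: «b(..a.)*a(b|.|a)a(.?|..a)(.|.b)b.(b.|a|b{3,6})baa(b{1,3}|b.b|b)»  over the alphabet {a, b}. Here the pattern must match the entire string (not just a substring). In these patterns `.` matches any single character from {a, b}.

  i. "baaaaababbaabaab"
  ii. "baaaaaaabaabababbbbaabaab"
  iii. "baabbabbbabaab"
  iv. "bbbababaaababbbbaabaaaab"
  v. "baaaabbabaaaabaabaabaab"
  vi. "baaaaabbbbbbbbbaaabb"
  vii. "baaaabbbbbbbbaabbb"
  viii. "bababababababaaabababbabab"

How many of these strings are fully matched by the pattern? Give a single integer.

3

i → match
ii → no match
iii → no match
iv → no match
v → match
vi → no match
vii → match
viii → no match
Total matched: 3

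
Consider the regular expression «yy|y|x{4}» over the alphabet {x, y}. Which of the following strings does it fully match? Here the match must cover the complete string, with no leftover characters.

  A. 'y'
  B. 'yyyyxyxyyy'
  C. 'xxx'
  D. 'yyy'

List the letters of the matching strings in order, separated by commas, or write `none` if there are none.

A → match
B → no match
C → no match
D → no match

A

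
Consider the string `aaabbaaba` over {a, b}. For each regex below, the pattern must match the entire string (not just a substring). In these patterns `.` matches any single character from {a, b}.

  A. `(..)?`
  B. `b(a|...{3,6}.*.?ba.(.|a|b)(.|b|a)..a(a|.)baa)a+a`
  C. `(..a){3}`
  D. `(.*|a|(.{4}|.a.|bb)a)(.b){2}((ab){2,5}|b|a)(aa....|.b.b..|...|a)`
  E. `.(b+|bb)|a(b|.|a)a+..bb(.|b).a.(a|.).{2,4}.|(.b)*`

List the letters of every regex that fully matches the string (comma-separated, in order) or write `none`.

A → no match
B → no match — must start with `b`
C → match
D → no match
E → no match

C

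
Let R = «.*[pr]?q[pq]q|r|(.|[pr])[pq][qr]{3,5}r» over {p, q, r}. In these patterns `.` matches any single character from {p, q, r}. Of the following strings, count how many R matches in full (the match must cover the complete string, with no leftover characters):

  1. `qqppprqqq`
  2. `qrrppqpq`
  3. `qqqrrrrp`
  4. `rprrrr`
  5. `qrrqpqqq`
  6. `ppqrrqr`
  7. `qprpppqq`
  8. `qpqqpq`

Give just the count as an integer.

1 → match
2 → match
3 → no match
4 → match
5 → match
6 → match
7 → no match
8 → match
Total matched: 6

6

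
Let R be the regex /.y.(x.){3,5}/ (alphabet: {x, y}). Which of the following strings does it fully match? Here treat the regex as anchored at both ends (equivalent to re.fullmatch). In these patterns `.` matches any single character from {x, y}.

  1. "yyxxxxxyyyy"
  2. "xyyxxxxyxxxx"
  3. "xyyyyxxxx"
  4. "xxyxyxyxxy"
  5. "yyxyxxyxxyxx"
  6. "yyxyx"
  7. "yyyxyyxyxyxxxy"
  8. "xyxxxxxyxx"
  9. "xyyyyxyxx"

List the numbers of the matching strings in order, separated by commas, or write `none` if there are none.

1 → no match
2 → no match
3 → no match
4 → no match
5 → no match
6 → no match
7 → no match
8 → no match
9 → no match

none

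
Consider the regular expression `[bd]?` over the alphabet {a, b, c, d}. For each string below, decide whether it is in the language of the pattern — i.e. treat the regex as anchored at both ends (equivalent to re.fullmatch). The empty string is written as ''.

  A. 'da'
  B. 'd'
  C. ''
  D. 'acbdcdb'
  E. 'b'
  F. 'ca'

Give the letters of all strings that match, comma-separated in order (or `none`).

A → no match
B → match
C → match
D → no match
E → match
F → no match

B, C, E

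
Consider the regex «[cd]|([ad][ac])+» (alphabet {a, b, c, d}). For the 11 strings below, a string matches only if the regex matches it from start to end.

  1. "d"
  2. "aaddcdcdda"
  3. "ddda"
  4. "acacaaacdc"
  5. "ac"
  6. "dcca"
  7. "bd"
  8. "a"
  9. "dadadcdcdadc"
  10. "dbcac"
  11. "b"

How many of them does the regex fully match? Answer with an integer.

4

1 → match
2 → no match
3 → no match
4 → match
5 → match
6 → no match
7 → no match
8 → no match
9 → match
10 → no match
11 → no match
Total matched: 4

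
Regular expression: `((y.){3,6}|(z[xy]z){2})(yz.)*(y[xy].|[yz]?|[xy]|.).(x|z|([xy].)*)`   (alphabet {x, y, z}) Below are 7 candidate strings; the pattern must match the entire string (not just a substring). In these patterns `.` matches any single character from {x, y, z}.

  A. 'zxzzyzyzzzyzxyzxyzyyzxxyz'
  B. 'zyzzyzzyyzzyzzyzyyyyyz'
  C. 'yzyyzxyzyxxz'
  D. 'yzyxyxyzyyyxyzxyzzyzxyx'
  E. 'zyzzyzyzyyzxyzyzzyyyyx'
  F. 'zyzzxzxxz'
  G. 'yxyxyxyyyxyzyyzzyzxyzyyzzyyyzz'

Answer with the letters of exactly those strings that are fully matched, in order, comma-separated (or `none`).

A → no match
B → no match
C. 'yzyyzxyzyxxz' → no match
D → match
E → no match
F. 'zyzzxzxxz' → match
G → match

D, F, G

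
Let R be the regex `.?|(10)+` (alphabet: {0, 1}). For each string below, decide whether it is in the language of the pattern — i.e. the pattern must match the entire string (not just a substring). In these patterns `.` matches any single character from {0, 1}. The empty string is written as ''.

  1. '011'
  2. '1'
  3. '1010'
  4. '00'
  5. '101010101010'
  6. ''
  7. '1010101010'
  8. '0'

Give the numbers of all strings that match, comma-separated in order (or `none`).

2, 3, 5, 6, 7, 8

1 → no match
2 → match
3 → match
4 → no match
5 → match
6 → match
7 → match
8 → match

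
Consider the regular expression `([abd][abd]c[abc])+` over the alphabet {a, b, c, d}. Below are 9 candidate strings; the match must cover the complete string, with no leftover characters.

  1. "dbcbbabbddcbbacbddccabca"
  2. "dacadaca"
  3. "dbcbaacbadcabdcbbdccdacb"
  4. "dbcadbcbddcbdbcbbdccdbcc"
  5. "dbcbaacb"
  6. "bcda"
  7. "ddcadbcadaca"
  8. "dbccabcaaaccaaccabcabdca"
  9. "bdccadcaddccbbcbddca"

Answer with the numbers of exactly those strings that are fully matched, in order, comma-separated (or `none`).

2, 3, 4, 5, 7, 8, 9

1 → no match
2 → match
3 → match
4 → match
5 → match
6 → no match
7 → match
8 → match
9 → match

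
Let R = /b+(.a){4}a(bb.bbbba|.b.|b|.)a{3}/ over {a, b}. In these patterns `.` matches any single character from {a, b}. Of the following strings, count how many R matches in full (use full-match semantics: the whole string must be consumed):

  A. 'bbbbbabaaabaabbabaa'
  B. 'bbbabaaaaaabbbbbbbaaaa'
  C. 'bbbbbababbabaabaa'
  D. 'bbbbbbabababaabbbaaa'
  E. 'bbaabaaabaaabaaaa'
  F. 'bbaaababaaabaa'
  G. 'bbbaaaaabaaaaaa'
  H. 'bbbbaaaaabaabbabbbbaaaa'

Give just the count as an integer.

5

A → no match
B → match
C → no match
D → match
E → match
F → no match
G → match
H → match
Total matched: 5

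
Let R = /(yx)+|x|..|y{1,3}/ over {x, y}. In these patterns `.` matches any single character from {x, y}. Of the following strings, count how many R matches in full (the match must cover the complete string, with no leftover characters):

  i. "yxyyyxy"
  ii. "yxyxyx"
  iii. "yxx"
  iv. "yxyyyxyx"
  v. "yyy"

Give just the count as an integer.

2

i. "yxyyyxy" → no match
ii. "yxyxyx" → match
iii. "yxx" → no match
iv. "yxyyyxyx" → no match
v. "yyy" → match
Total matched: 2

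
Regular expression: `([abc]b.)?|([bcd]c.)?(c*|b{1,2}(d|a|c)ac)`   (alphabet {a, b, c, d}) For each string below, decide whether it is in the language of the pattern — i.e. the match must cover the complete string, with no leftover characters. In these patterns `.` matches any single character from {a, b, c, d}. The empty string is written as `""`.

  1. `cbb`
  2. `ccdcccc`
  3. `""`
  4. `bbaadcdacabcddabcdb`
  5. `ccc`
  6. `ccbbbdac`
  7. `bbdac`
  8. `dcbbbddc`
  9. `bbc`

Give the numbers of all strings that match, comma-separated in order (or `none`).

1, 2, 3, 5, 6, 7, 9

1 → match
2 → match
3 → match
4 → no match
5 → match
6 → match
7 → match
8 → no match
9 → match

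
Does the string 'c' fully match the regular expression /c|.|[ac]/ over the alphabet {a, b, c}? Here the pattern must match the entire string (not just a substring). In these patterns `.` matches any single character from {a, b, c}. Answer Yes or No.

Yes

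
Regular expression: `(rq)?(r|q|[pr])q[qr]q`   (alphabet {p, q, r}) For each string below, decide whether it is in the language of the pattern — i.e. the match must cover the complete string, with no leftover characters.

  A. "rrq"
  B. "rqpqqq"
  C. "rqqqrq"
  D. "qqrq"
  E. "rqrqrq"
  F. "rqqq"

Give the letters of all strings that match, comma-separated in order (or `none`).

A. "rrq" → no match
B. "rqpqqq" → match
C. "rqqqrq" → match
D. "qqrq" → match
E. "rqrqrq" → match
F. "rqqq" → match

B, C, D, E, F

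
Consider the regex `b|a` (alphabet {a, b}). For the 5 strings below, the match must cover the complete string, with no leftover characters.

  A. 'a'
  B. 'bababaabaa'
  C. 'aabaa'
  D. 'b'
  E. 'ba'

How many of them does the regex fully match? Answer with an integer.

A → match
B → no match
C → no match
D → match
E → no match
Total matched: 2

2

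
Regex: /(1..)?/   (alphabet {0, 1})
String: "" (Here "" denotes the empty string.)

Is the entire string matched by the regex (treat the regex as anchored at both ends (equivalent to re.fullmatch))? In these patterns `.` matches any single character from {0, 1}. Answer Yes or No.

Yes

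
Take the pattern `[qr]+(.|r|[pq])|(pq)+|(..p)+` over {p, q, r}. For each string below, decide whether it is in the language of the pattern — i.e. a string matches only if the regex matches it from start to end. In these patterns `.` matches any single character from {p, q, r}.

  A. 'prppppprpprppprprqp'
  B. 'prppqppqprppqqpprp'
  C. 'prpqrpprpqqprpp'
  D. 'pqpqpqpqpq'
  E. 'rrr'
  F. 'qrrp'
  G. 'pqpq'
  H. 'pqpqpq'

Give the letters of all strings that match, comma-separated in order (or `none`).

B, C, D, E, F, G, H

A → no match
B → match
C → match
D → match
E → match
F → match
G → match
H → match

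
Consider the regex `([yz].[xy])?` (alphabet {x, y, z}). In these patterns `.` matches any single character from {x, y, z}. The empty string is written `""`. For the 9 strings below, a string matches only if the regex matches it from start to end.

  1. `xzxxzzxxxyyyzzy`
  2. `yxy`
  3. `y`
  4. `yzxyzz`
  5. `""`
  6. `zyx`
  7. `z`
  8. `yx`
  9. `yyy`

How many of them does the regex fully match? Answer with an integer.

4

1 → no match
2 → match
3 → no match
4 → no match
5 → match
6 → match
7 → no match
8 → no match
9 → match
Total matched: 4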